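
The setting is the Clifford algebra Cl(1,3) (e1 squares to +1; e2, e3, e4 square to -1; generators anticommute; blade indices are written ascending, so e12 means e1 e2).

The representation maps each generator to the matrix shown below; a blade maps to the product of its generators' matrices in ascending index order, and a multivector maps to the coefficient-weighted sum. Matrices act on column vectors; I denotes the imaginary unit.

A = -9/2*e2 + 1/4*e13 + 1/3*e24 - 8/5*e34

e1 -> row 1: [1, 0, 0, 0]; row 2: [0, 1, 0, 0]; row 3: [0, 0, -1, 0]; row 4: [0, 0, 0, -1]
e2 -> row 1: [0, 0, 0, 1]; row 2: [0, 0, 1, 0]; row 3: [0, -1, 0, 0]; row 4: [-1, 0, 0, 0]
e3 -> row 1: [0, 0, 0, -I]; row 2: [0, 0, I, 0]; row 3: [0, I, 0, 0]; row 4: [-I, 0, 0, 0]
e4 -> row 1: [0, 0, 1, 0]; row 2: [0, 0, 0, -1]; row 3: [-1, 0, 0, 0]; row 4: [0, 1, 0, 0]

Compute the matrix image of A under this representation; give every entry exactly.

Bivector images (products of the table entries): rho(e13) = rho(e1)rho(e3) = row 1: [0, 0, 0, -I]; row 2: [0, 0, I, 0]; row 3: [0, -I, 0, 0]; row 4: [I, 0, 0, 0]; rho(e24) = rho(e2)rho(e4) = row 1: [0, 1, 0, 0]; row 2: [-1, 0, 0, 0]; row 3: [0, 0, 0, 1]; row 4: [0, 0, -1, 0]; rho(e34) = rho(e3)rho(e4) = row 1: [0, -I, 0, 0]; row 2: [-I, 0, 0, 0]; row 3: [0, 0, 0, -I]; row 4: [0, 0, -I, 0].
M = (-9/2)*rho(e2) + (1/4)*rho(e13) + (1/3)*rho(e24) + (-8/5)*rho(e34), summed entrywise:
Answer: row 1: [0, 1/3 + 8*I/5, 0, -9/2 - I/4]; row 2: [-1/3 + 8*I/5, 0, -9/2 + I/4, 0]; row 3: [0, 9/2 - I/4, 0, 1/3 + 8*I/5]; row 4: [9/2 + I/4, 0, -1/3 + 8*I/5, 0]


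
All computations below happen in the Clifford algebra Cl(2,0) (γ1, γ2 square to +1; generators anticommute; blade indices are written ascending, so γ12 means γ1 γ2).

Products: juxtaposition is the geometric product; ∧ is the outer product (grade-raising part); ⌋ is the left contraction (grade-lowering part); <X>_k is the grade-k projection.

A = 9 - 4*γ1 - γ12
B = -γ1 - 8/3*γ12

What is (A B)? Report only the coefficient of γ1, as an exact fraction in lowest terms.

step 1: 4/3 - 9*γ1 + 29/3*γ2 - 24*γ12
Answer: -9


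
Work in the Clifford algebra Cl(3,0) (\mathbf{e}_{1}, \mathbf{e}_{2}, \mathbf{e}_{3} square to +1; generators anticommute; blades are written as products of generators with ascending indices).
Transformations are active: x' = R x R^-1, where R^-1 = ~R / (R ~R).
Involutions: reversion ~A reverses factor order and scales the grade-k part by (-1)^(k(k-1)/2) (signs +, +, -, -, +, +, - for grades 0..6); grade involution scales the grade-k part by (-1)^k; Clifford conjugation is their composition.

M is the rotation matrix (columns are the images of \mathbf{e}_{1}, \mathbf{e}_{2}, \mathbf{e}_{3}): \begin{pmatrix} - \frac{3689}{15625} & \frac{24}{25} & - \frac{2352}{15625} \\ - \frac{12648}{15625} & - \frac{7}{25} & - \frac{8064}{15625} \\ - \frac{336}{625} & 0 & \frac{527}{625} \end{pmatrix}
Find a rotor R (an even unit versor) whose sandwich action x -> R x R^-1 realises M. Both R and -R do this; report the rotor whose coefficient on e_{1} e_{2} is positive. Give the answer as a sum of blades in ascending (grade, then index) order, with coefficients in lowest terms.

Method: write R = a + b12*e_{1} e_{2} + b13*e_{1} e_{3} + b23*e_{2} e_{3} with a^2 + b12^2 + b13^2 + b23^2 = 1 (so R^-1 = ~R). Expanding the columns R e_j ~R gives tr M = 4a^2 - 1 and, from the antisymmetric part, M21 - M12 = -4a*b12, M13 - M31 = 4a*b13, M32 - M23 = -4a*b23.
Here tr M = \frac{5111}{15625}, so a^2 = (1 + tr M)/4 = \frac{5184}{15625} and a = ±\frac{72}{125}. Taking a = \frac{72}{125}: M21 - M12 = -\frac{27648}{15625}, M13 - M31 = \frac{6048}{15625}, M32 - M23 = \frac{8064}{15625}, giving b12 = \frac{96}{125}, b13 = \frac{21}{125}, b23 = -\frac{28}{125}, i.e. R = \frac{72}{125} + \frac{96}{125} e_{1} e_{2} + \frac{21}{125} e_{1} e_{3} - \frac{28}{125} e_{2} e_{3}.
Its e_{1} e_{2} coefficient is already positive.
Answer: \frac{72}{125} + \frac{96}{125} e_{1} e_{2} + \frac{21}{125} e_{1} e_{3} - \frac{28}{125} e_{2} e_{3}. Note: both R and -R realise this M (trace \frac{5111}{15625}); the covering map identifies them, and the e_{1} e_{2}-coefficient sign is the tie-breaker.


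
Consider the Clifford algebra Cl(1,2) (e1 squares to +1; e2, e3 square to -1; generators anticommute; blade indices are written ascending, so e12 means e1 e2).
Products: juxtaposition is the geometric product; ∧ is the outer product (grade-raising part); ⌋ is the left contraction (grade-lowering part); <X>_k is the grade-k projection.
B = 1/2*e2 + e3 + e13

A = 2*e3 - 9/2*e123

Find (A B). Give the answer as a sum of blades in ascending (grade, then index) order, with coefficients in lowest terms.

step 1: -2 + 2*e1 + 9/2*e2 + 9/2*e12 - 9/4*e13 - e23
Answer: -2 + 2*e1 + 9/2*e2 + 9/2*e12 - 9/4*e13 - e23


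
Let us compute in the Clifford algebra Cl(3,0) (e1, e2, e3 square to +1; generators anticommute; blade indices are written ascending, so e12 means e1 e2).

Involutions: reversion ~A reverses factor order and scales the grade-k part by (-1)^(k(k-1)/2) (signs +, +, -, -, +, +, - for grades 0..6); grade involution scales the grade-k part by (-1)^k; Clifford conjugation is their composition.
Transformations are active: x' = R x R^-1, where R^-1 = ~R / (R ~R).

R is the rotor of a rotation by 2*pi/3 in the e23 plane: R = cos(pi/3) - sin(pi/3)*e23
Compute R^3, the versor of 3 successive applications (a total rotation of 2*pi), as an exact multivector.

Because a rotor carries half the rotation angle, composing 3 copies of this e23-plane rotor multiplies the phase: 3*(pi/3) = pi, hence R^3 = cos(pi) - sin(pi)*e23.
cos(pi) = -1 and sin(pi) = 0, so R^3 = -1. The total rotation 2*pi is 1 full turn, so every vector returns to itself, yet the rotor is -1, on the OTHER sheet of the double cover (an odd number of 2*pi turns).
Answer: -1


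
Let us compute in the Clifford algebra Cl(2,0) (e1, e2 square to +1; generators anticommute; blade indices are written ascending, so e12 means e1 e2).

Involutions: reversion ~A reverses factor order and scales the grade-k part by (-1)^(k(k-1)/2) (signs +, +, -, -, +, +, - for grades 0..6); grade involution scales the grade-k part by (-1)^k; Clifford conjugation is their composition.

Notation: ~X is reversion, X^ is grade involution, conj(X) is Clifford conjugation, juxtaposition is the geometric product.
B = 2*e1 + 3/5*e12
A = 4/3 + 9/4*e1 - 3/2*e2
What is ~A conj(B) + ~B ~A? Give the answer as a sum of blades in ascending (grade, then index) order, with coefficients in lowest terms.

first term: -9/2 - 107/30*e1 - 27/20*e2 - 19/5*e12
second term: 9/2 + 107/30*e1 + 27/20*e2 - 19/5*e12
Answer: -38/5*e12


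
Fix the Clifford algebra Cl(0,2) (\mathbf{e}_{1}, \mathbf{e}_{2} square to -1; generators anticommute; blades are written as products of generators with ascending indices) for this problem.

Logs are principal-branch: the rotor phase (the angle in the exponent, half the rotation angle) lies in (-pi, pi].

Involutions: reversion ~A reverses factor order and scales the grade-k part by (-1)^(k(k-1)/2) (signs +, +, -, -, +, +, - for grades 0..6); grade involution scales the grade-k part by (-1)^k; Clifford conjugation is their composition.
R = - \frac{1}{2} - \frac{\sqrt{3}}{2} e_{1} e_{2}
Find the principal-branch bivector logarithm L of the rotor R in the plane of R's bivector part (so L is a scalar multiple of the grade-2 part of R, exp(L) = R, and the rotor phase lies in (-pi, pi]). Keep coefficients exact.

The scalar part of R is - \frac{1}{2}, so the principal-branch rotor phase is pinned; divide the bivector part by its sine to get the unit plane — L is the phase times that plane.
Concretely: cos(phase) = - \frac{1}{2} gives phase = ±\frac{2 \pi}{3}, and since phase/sin(phase) is even the sign is immaterial: L = (phase/sin(phase)) * <R>_2 = (\frac{4 \sqrt{3} \pi}{9}) * <R>_2.
Answer: - \frac{2 \pi}{3} e_{1} e_{2}


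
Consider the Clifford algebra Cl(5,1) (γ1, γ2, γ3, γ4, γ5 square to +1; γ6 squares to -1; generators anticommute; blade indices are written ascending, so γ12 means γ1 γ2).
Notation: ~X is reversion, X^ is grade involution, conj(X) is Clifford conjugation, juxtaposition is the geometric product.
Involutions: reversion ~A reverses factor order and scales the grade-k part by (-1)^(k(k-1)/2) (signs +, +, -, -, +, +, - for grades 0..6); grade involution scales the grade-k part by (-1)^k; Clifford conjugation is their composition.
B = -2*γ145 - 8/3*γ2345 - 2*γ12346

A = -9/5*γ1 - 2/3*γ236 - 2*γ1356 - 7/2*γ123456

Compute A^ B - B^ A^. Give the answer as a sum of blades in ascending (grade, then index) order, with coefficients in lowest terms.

first term: -7*γ5 - 4/3*γ14 + 28/3*γ16 - 18/5*γ45 + 7*γ236 - 4*γ245 + 4*γ346 + 16/9*γ456 + 16/3*γ1246 - 18/5*γ2346 - 24/5*γ12345 + 4/3*γ123456
second term: -7*γ5 + 4/3*γ14 + 28/3*γ16 + 18/5*γ45 + 7*γ236 - 4*γ245 - 4*γ346 + 16/9*γ456 + 16/3*γ1246 + 18/5*γ2346 - 24/5*γ12345 + 4/3*γ123456
Answer: -8/3*γ14 - 36/5*γ45 + 8*γ346 - 36/5*γ2346


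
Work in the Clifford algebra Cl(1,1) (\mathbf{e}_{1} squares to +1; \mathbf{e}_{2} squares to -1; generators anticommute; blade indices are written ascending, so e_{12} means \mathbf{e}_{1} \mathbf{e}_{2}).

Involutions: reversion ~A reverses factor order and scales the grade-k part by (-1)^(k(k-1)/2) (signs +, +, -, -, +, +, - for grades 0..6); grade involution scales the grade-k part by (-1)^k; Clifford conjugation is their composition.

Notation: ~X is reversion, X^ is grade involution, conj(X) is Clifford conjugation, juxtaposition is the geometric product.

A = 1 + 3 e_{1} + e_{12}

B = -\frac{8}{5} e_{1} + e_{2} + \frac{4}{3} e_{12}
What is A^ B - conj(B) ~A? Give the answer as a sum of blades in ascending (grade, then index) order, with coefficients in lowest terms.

first term: \frac{92}{15} - \frac{13}{5} e_{1} - \frac{7}{5} e_{2} - \frac{5}{3} e_{12}
second term: \frac{92}{15} + \frac{13}{5} e_{1} + \frac{7}{5} e_{2} + \frac{5}{3} e_{12}
Answer: -\frac{26}{5} e_{1} - \frac{14}{5} e_{2} - \frac{10}{3} e_{12}


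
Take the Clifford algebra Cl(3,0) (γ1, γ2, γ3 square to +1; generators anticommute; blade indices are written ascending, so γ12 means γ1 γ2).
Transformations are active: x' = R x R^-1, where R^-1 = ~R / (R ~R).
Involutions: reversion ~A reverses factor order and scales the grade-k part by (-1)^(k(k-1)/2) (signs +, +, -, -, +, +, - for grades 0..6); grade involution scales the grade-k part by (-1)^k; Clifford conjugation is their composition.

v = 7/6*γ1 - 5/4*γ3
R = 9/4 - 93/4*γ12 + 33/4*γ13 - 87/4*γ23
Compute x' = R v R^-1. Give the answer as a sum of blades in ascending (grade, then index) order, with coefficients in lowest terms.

~R = 9/4 + 93/4*γ12 - 33/4*γ13 + 87/4*γ23, and R ~R = 4347/4, so R^-1 = ~R / (4347/4).
R v = -123/16*γ1 + 869/16*γ2 - 199/16*γ3 + 59/16*γ123
Answer: -3901/2898*γ1 + 979/5796*γ2 + 1508/1449*γ3


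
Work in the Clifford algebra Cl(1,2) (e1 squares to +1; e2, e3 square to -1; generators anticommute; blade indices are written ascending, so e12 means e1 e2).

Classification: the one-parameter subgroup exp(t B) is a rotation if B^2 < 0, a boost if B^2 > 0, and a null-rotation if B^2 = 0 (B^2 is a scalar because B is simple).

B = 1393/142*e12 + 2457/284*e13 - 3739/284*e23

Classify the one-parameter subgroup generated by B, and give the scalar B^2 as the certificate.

B^2 term by term: the squares give (1393/142)^2*(e12)^2 + (2457/284)^2*(e13)^2 + (-3739/284)^2*(e23)^2 = 1940449/20164*(+1) + 6036849/80656*(+1) + 13980121/80656*(-1) = -9/4 (each basis 2-blade squares to minus the product of its generators' squares); cross terms between blades sharing an index anticommute and cancel. So B^2 = -9/4.
Answer: rotation, certificate B^2 = -9/4. Certificate logic: -9/4 is a conjugation-invariant scalar, so its sign fixes rotation versus boost versus null-rotation outright.


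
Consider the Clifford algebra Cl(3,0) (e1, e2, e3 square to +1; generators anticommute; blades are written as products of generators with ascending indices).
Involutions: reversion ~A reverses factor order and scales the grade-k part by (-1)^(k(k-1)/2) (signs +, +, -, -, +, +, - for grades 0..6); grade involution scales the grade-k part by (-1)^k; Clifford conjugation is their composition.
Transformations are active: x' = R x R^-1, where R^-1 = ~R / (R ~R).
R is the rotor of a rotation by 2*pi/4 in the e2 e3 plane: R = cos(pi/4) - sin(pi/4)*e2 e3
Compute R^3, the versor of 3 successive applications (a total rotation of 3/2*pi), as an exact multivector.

Half-angle bookkeeping: 3 applications in e2 e3 add up to rotor phase 3*pi/4 = 3*pi/4, so R^3 = cos(3*pi/4) - sin(3*pi/4)*e2 e3.
cos(3*pi/4) = -sqrt(2)/2 and sin(3*pi/4) = sqrt(2)/2, so R^3 = -sqrt(2)/2 - sqrt(2)/2*e2 e3. The net rotation is 3/2*pi; the rotor keeps the half-angle phase exactly.
Answer: -sqrt(2)/2 - sqrt(2)/2*e2 e3


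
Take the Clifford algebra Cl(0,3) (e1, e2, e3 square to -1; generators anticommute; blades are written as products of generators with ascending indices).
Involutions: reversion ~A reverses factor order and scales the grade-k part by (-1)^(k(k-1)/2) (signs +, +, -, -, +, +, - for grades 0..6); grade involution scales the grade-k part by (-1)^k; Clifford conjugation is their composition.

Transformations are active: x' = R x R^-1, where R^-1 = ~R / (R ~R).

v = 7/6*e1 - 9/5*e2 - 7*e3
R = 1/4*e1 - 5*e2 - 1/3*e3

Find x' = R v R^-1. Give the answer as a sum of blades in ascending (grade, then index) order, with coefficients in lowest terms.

~R = 1/4*e1 - 5*e2 - 1/3*e3, and R ~R = -3625/144, so R^-1 = ~R / (-3625/144).
R v = -93/8 + 323/60*e1 e2 - 49/36*e1 e3 + 172/5*e2 e3
Answer: -20353/21750*e1 - 2043/725*e2 + 24259/3625*e3


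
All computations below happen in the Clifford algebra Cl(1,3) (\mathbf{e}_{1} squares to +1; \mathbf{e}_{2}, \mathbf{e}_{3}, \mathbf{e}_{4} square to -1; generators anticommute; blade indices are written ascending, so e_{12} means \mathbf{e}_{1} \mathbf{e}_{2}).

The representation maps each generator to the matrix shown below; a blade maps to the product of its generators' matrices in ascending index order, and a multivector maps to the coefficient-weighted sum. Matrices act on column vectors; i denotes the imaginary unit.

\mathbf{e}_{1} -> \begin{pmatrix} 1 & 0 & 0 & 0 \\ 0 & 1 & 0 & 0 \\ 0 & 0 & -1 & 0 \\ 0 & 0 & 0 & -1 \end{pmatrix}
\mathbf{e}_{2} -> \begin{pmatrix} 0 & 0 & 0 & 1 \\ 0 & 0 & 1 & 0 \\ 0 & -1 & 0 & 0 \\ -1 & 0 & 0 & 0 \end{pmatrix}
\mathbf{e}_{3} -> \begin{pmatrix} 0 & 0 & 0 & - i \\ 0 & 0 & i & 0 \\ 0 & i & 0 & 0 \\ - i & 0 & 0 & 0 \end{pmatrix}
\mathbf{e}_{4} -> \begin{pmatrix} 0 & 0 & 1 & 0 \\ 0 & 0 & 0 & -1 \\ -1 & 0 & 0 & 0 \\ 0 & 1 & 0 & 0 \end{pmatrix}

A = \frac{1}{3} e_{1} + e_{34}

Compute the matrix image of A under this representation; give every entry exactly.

Bivector images (products of the table entries): rho(e_{34}) = rho(\mathbf{e}_{3})rho(\mathbf{e}_{4}) = \begin{pmatrix} 0 & - i & 0 & 0 \\ - i & 0 & 0 & 0 \\ 0 & 0 & 0 & - i \\ 0 & 0 & - i & 0 \end{pmatrix}.
M = (\frac{1}{3})*rho(e_{1}) + (1)*rho(e_{34}), summed entrywise:
Answer: \begin{pmatrix} \frac{1}{3} & - i & 0 & 0 \\ - i & \frac{1}{3} & 0 & 0 \\ 0 & 0 & - \frac{1}{3} & - i \\ 0 & 0 & - i & - \frac{1}{3} \end{pmatrix}


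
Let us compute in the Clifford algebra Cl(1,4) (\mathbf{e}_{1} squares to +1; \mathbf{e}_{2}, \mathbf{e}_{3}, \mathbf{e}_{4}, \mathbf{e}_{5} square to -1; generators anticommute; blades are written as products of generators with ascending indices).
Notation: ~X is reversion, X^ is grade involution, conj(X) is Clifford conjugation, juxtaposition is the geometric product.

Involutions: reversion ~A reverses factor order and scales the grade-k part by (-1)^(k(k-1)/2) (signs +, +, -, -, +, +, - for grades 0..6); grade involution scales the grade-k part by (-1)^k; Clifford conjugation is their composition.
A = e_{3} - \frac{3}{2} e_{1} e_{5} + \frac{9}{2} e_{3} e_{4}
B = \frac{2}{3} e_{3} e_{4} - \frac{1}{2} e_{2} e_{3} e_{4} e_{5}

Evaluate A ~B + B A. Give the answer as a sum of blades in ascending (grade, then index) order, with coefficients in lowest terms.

first term: 3 + \frac{2}{3} e_{4} + \frac{9}{4} e_{2} e_{5} - \frac{1}{2} e_{2} e_{4} e_{5} + \frac{3}{4} e_{1} e_{2} e_{3} e_{4} + e_{1} e_{3} e_{4} e_{5}
second term: -3 + \frac{2}{3} e_{4} + \frac{9}{4} e_{2} e_{5} + \frac{1}{2} e_{2} e_{4} e_{5} - \frac{3}{4} e_{1} e_{2} e_{3} e_{4} - e_{1} e_{3} e_{4} e_{5}
Answer: \frac{4}{3} e_{4} + \frac{9}{2} e_{2} e_{5}


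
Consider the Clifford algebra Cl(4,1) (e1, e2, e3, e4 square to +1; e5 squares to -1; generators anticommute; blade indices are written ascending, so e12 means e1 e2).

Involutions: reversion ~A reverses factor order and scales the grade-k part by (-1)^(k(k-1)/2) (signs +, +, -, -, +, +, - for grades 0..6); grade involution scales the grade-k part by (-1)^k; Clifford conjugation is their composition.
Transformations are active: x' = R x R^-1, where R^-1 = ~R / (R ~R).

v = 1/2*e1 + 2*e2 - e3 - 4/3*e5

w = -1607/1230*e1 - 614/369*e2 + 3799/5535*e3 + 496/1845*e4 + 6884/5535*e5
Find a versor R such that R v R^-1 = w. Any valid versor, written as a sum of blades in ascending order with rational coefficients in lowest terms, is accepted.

Take R = v + w = -496/615*e1 + 124/369*e2 - 1736/5535*e3 + 496/1845*e4 - 496/5535*e5. Because q(v) = q(w) = 125/36, conjugation by R sends v exactly to w.
Answer: -496/615*e1 + 124/369*e2 - 1736/5535*e3 + 496/1845*e4 - 496/5535*e5


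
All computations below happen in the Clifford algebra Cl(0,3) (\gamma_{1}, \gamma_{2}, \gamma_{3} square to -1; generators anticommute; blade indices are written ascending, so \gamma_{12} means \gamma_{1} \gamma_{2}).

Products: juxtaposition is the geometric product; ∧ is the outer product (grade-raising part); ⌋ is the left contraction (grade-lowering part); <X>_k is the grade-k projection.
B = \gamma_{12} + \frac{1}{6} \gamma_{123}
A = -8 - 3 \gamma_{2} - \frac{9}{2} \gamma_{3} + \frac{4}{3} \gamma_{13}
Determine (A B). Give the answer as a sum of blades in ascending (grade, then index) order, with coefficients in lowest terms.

step 1: -3 \gamma_{1} + \frac{2}{9} \gamma_{2} - \frac{29}{4} \gamma_{12} - \frac{1}{2} \gamma_{13} - \frac{4}{3} \gamma_{23} - \frac{35}{6} \gamma_{123}
Answer: -3 \gamma_{1} + \frac{2}{9} \gamma_{2} - \frac{29}{4} \gamma_{12} - \frac{1}{2} \gamma_{13} - \frac{4}{3} \gamma_{23} - \frac{35}{6} \gamma_{123}


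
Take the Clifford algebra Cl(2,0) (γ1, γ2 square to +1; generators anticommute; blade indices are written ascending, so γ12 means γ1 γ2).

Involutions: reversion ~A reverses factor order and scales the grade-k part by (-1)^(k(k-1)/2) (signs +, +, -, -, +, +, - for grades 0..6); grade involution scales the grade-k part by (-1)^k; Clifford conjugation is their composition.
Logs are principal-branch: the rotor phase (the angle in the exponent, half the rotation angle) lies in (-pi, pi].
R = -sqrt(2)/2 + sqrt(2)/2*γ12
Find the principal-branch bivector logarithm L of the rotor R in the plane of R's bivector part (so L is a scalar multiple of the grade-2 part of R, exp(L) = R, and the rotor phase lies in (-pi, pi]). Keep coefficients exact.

The scalar part of R is -sqrt(2)/2, which pins the rotor phase on the principal branch; dividing the bivector part by the sine of that phase recovers the unit plane, and L is the phase times that plane.
Concretely: cos(phase) = -sqrt(2)/2 gives phase = ±3*pi/4, and since phase/sin(phase) is even the sign is immaterial: L = (phase/sin(phase)) * <R>_2 = (3*sqrt(2)*pi/4) * <R>_2.
Answer: 3*pi/4*γ12


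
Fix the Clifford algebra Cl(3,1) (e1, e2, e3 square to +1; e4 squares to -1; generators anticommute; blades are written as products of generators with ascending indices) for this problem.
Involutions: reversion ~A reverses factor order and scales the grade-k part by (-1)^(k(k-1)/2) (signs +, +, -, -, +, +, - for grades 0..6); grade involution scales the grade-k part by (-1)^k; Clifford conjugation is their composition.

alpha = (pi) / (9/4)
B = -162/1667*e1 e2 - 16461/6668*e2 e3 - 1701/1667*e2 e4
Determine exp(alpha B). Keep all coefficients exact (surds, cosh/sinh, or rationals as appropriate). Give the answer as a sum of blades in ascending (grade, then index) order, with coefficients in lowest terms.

B^2 term by term: the squares give (-162/1667)^2*(e1 e2)^2 + (-16461/6668)^2*(e2 e3)^2 + (-1701/1667)^2*(e2 e4)^2 = 26244/2778889*(-1) + 270964521/44462224*(-1) + 2893401/2778889*(+1) = -81/16 (each basis 2-blade squares to minus the product of its generators' squares); cross terms between blades sharing an index anticommute and cancel. So B^2 = -81/16.
B^2 = -81/16 — B^2 < 0, so the exponential closes trigonometrically: l = 9/4, alpha*l = pi, so exp(alpha B) = cos(pi) + (sin(pi)/(9/4))*B = -1 + (0)*B.
Answer: -1


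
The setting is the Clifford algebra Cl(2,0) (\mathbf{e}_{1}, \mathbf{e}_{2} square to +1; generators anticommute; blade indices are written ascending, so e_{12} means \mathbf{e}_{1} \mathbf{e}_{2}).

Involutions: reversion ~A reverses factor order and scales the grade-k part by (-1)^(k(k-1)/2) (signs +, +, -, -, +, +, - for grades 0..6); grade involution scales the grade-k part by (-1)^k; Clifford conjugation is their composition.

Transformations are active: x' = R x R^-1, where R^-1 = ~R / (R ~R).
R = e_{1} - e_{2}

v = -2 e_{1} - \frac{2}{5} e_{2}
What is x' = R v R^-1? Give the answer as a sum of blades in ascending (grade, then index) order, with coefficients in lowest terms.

~R = e_{1} - e_{2}, and R ~R = 2, so R^-1 = ~R / (2).
R v = -\frac{8}{5} - \frac{12}{5} e_{12}
Answer: \frac{2}{5} e_{1} + 2 e_{2}


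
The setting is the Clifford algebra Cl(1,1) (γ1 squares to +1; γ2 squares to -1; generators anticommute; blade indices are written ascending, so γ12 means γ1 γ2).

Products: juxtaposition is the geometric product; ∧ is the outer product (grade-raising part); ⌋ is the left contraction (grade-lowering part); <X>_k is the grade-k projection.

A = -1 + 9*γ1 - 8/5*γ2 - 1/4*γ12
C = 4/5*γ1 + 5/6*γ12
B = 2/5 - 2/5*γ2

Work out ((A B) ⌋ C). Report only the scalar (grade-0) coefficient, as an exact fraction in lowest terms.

step 1: -26/25 + 7/2*γ1 - 6/25*γ2 - 37/10*γ12
step 2: -17/60 - 129/125*γ1 + 35/12*γ2 - 13/15*γ12
Answer: -17/60


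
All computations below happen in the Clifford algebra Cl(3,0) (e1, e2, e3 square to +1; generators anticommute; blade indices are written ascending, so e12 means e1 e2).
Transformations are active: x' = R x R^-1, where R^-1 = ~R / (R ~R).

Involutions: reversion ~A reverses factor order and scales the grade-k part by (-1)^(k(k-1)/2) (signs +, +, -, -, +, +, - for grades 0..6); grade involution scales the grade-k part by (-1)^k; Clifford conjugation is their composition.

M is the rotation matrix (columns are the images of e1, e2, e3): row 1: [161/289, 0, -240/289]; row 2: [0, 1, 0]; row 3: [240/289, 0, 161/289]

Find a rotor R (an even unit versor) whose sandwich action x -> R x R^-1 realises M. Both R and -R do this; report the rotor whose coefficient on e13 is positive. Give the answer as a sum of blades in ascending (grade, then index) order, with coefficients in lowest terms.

Method: write R = a + b12*e12 + b13*e13 + b23*e23 with a^2 + b12^2 + b13^2 + b23^2 = 1 (so R^-1 = ~R). Expanding the columns R e_j ~R gives tr M = 4a^2 - 1 and, from the antisymmetric part, M21 - M12 = -4a*b12, M13 - M31 = 4a*b13, M32 - M23 = -4a*b23.
Here tr M = 611/289, so a^2 = (1 + tr M)/4 = 225/289 and a = ±15/17. Taking a = 15/17: M21 - M12 = 0, M13 - M31 = -480/289, M32 - M23 = 0, giving b12 = 0, b13 = -8/17, b23 = 0, i.e. R = 15/17 - 8/17*e13.
Its e13 coefficient is negative, so report the other preimage -R.
Answer: -15/17 + 8/17*e13. Uniqueness: Spin(3) -> SO(3) maps R and -R to the same rotation of trace 611/289; fixing the sign of the e13 coefficient removes the ambiguity.


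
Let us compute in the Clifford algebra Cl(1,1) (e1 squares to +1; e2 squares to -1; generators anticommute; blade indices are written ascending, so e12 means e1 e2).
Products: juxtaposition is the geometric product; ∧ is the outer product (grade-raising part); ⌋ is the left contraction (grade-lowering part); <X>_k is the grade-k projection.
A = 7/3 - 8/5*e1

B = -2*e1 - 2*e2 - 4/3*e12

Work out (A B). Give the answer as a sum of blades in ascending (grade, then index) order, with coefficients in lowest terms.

step 1: 16/5 - 14/3*e1 - 38/15*e2 + 4/45*e12
Answer: 16/5 - 14/3*e1 - 38/15*e2 + 4/45*e12


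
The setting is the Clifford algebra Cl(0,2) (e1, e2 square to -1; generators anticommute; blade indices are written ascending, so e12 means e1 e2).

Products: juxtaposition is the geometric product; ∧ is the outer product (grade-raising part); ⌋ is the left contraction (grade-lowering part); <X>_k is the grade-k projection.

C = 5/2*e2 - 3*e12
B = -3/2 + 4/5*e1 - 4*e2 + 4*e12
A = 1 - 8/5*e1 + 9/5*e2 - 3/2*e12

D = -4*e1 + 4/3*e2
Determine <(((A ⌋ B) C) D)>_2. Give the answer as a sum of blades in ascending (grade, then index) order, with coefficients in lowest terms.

step 1: 649/50 + 8*e1 + 12/5*e2 + 4*e12
step 2: 6 - 86/5*e1 + 1129/20*e2 - 947/50*e12
step 3: -2161/15 + 94/75*e1 + 2094/25*e2 + 3043/15*e12
step 4: 3043/15*e12
Answer: 3043/15*e12


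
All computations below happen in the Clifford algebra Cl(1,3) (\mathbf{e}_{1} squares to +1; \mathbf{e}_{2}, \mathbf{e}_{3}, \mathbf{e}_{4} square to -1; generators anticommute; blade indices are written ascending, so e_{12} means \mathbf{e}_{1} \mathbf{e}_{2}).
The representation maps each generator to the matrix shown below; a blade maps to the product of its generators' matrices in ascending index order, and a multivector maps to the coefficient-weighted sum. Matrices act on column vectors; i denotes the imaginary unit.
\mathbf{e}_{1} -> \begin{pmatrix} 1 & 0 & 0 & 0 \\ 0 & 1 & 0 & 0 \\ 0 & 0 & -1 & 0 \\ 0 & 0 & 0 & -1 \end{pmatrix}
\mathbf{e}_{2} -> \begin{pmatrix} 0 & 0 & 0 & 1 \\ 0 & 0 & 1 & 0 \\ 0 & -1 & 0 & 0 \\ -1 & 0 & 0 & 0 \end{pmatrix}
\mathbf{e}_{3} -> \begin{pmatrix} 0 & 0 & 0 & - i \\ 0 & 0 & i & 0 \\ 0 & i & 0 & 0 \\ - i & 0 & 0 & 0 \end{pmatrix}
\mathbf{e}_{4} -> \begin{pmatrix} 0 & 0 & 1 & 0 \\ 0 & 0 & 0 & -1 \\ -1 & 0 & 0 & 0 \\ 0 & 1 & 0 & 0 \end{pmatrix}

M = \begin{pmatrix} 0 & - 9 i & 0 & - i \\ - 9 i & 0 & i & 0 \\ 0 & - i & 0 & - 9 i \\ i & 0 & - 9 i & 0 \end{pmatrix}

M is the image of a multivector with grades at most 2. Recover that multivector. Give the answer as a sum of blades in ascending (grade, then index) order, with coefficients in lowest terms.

Method: the blade images are trace-orthogonal — tr(rho(e_A) rho(e_B)^-1) = 4 if A = B and 0 otherwise — and rho(e_A)^-1 = (e_A)^2 * rho(e_A) with (e_A)^2 = +1 or -1, so the coefficient of e_A in the preimage is (e_A)^2 * tr(M rho(e_A))/4.
Nonzero projections over blades of grade <= 2: e_{13}: (e_{13})^2 = +1, tr(M rho(e_{13})) = 4, coefficient 1; e_{34}: (e_{34})^2 = -1, tr(M rho(e_{34})) = -36, coefficient 9. Every other blade of grade <= 2 projects to 0.
Answer: e_{13} + 9 e_{34}


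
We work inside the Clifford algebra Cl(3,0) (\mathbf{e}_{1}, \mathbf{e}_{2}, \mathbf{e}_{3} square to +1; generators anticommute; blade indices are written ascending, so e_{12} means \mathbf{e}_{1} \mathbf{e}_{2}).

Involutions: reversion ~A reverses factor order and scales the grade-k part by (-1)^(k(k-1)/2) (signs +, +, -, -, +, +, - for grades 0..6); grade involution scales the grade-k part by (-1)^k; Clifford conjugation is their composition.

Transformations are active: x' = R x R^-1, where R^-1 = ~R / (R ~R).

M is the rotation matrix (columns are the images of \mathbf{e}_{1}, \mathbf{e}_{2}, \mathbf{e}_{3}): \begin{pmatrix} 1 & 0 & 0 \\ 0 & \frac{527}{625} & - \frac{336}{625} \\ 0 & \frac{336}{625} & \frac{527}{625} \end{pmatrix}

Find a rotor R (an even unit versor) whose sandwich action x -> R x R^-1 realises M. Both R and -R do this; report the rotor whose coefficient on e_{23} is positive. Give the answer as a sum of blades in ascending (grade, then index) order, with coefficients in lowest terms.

Method: write R = a + b12*e_{12} + b13*e_{13} + b23*e_{23} with a^2 + b12^2 + b13^2 + b23^2 = 1 (so R^-1 = ~R). Expanding the columns R e_j ~R gives tr M = 4a^2 - 1 and, from the antisymmetric part, M21 - M12 = -4a*b12, M13 - M31 = 4a*b13, M32 - M23 = -4a*b23.
Here tr M = \frac{1679}{625}, so a^2 = (1 + tr M)/4 = \frac{576}{625} and a = ±\frac{24}{25}. Taking a = \frac{24}{25}: M21 - M12 = 0, M13 - M31 = 0, M32 - M23 = \frac{672}{625}, giving b12 = 0, b13 = 0, b23 = -\frac{7}{25}, i.e. R = \frac{24}{25} - \frac{7}{25} e_{23}.
Its e_{23} coefficient is negative, so report the other preimage -R.
Answer: -\frac{24}{25} + \frac{7}{25} e_{23}. Uniqueness: Spin(3) -> SO(3) maps R and -R to the same rotation of trace \frac{1679}{625}; fixing the sign of the e_{23} coefficient removes the ambiguity.


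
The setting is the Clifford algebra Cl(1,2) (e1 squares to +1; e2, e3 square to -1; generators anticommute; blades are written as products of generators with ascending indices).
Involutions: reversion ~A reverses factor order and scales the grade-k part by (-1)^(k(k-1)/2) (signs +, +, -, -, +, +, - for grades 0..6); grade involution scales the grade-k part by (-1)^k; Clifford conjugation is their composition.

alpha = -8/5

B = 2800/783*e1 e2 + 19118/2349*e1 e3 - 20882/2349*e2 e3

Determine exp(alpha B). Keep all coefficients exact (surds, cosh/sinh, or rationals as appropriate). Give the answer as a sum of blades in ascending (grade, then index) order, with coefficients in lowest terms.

B^2 term by term: the squares give (2800/783)^2*(e1 e2)^2 + (19118/2349)^2*(e1 e3)^2 + (-20882/2349)^2*(e2 e3)^2 = 7840000/613089*(+1) + 365497924/5517801*(+1) + 436057924/5517801*(-1) = 0 (each basis 2-blade squares to minus the product of its generators' squares); cross terms between blades sharing an index anticommute and cancel. So B^2 = 0.
B^2 = 0, hence only two terms survive: exp(alpha B) = 1 + alpha B (parabolic case).
Answer: 1 - 4480/783*e1 e2 - 152944/11745*e1 e3 + 167056/11745*e2 e3


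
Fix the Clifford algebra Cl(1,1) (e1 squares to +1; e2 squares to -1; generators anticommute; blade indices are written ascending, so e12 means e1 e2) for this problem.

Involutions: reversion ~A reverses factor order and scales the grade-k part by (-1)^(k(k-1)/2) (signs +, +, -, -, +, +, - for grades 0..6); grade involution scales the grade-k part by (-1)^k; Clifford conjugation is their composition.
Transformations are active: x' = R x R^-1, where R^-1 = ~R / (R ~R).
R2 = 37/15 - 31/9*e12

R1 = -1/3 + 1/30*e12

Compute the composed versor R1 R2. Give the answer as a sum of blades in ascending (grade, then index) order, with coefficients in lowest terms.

Distribute over the terms of R1 (each basis-blade product reordered to ascending indices, repeated generators contracted through their squares):
(-1/3) R2 = -37/45 + 31/27*e12
(1/30*e12) R2 = -31/270 + 37/450*e12
Summing the partial products and collecting blades:
Answer: -253/270 + 1661/1350*e12


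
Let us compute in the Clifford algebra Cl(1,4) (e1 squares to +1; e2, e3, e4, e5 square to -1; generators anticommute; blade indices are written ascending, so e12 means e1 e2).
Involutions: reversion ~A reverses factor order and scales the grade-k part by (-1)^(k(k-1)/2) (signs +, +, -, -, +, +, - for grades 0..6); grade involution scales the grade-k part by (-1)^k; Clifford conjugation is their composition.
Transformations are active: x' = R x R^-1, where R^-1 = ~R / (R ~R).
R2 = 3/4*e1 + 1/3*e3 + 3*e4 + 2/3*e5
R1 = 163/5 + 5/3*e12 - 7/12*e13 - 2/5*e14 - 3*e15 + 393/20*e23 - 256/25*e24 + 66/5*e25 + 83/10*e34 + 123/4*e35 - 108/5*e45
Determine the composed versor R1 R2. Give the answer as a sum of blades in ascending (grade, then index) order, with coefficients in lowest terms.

Distribute over the terms of R2 (each basis-blade product reordered to ascending indices, repeated generators contracted through their squares):
R1 (3/4*e1) = 489/20*e1 - 5/4*e2 + 7/16*e3 + 3/10*e4 + 9/4*e5 + 1179/80*e123 - 192/25*e124 + 99/10*e125 + 249/40*e134 + 369/16*e135 - 81/5*e145
R1 (1/3*e3) = 7/36*e1 - 131/20*e2 + 163/15*e3 + 83/30*e4 + 41/4*e5 + 5/9*e123 + 2/15*e134 + e135 + 256/75*e234 - 22/5*e235 - 36/5*e345
R1 (3*e4) = 6/5*e1 + 768/25*e2 - 249/10*e3 + 489/5*e4 - 324/5*e5 + 5*e124 - 7/4*e134 + 9*e145 + 1179/20*e234 - 198/5*e245 - 369/4*e345
R1 (2/3*e5) = 2*e1 - 44/5*e2 - 41/2*e3 + 72/5*e4 + 326/15*e5 + 10/9*e125 - 7/18*e135 - 4/15*e145 + 131/10*e235 - 512/75*e245 + 83/15*e345
Summing the partial products and collecting blades:
Answer: 1253/45*e1 + 353/25*e2 - 8183/240*e3 + 1729/15*e4 - 917/30*e5 + 11011/720*e123 - 67/25*e124 + 991/90*e125 + 553/120*e134 + 3409/144*e135 - 112/15*e145 + 18709/300*e234 + 87/10*e235 - 3482/75*e245 - 1127/12*e345


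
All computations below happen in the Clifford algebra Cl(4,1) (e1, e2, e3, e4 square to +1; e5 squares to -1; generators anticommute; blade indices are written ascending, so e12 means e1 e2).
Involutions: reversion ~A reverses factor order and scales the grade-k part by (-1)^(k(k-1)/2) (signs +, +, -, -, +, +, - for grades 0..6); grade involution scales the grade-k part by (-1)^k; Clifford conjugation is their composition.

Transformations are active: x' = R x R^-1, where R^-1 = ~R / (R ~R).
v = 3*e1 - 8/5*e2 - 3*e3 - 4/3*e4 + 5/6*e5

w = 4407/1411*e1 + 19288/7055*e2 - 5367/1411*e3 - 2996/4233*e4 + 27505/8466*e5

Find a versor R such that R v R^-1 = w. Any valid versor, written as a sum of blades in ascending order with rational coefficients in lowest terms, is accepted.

A norm check does it: q(v) = q(w) = 6493/300, hence R = v + w = 8640/1411*e1 + 1600/1411*e2 - 9600/1411*e3 - 2880/1411*e4 + 5760/1411*e5 realises the map — parallel part kept, (v - w)/2 negated, v carried to w.
Answer: 8640/1411*e1 + 1600/1411*e2 - 9600/1411*e3 - 2880/1411*e4 + 5760/1411*e5


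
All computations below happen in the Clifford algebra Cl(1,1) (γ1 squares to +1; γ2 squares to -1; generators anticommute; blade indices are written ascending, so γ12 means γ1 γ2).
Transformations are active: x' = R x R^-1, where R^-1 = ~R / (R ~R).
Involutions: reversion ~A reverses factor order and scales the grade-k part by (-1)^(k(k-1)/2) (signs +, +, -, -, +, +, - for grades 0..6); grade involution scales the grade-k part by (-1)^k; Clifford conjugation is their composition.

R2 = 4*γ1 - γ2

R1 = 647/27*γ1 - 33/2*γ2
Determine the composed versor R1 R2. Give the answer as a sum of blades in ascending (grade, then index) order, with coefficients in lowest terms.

Distribute over the terms of R1 (each basis-blade product reordered to ascending indices, repeated generators contracted through their squares):
(647/27*γ1) R2 = 2588/27 - 647/27*γ12
(-33/2*γ2) R2 = -33/2 + 66*γ12
Summing the partial products and collecting blades:
Answer: 4285/54 + 1135/27*γ12


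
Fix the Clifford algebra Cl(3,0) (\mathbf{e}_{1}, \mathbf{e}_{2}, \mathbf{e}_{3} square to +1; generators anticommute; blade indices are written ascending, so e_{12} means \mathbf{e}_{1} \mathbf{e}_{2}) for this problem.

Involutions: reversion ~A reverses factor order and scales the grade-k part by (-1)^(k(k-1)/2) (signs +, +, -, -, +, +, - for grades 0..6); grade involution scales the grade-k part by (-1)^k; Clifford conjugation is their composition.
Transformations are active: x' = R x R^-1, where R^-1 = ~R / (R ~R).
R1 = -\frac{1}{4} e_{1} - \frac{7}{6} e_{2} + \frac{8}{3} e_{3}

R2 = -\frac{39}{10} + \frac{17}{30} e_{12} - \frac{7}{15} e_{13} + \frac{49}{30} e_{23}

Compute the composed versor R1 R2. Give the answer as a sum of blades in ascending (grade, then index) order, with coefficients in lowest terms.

Distribute over the terms of R1 (each basis-blade product reordered to ascending indices, repeated generators contracted through their squares):
(-\frac{1}{4} e_{1}) R2 = \frac{39}{40} e_{1} - \frac{17}{120} e_{2} + \frac{7}{60} e_{3} - \frac{49}{120} e_{123}
(-\frac{7}{6} e_{2}) R2 = \frac{119}{180} e_{1} + \frac{91}{20} e_{2} - \frac{343}{180} e_{3} - \frac{49}{90} e_{123}
(\frac{8}{3} e_{3}) R2 = \frac{56}{45} e_{1} - \frac{196}{45} e_{2} - \frac{52}{5} e_{3} + \frac{68}{45} e_{123}
Summing the partial products and collecting blades:
Answer: \frac{1037}{360} e_{1} + \frac{19}{360} e_{2} - \frac{1097}{90} e_{3} + \frac{67}{120} e_{123}


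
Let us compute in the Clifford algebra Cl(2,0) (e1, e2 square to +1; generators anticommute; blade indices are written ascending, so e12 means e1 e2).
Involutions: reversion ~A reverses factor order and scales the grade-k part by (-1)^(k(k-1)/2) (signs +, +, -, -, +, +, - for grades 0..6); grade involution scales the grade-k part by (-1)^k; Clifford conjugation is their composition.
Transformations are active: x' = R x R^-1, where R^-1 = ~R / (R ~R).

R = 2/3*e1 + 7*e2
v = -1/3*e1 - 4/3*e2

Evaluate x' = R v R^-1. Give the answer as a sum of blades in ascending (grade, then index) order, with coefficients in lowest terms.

~R = 2/3*e1 + 7*e2, and R ~R = 445/9, so R^-1 = ~R / (445/9).
R v = -86/9 + 13/9*e12
Answer: 101/1335*e1 - 1832/1335*e2


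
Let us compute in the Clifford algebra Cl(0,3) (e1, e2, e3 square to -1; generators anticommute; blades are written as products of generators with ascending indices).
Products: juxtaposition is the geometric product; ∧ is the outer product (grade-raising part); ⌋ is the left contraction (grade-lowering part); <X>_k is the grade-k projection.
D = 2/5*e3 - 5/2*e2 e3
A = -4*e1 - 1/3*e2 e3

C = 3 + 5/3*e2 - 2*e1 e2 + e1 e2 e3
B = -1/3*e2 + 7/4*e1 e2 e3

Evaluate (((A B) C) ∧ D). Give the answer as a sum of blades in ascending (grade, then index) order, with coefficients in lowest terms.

step 1: 7/12*e1 + 1/9*e3 + 4/3*e1 e2 + 7*e2 e3
step 2: 8/3 - 269/36*e1 + 7/6*e2 + 32/3*e3 + 175/36*e1 e2 - 14*e1 e3 + 2185/108*e2 e3 - 2/9*e1 e2 e3
step 3: 16/15*e3 - 269/90*e1 e3 - 31/5*e2 e3 + 165/8*e1 e2 e3
Answer: 16/15*e3 - 269/90*e1 e3 - 31/5*e2 e3 + 165/8*e1 e2 e3


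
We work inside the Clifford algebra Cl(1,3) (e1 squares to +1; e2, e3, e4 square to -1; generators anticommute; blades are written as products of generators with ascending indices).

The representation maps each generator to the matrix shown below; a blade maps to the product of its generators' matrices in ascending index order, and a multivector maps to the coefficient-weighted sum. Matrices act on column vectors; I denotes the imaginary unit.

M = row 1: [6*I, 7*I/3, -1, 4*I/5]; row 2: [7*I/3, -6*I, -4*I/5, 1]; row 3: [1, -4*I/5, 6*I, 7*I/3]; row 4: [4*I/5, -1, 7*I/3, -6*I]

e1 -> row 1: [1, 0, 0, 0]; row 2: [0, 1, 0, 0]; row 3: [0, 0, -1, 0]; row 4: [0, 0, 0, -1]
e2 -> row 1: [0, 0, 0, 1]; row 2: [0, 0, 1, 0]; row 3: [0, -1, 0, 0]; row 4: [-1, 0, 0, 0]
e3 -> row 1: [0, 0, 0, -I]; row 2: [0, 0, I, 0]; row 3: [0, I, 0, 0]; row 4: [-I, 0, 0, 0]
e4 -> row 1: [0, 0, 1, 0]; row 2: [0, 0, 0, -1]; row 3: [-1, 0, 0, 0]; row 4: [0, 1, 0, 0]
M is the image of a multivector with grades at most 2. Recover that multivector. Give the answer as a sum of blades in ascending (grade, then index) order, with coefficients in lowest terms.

Method: the blade images are trace-orthogonal — tr(rho(e_A) rho(e_B)^-1) = 4 if A = B and 0 otherwise — and rho(e_A)^-1 = (e_A)^2 * rho(e_A) with (e_A)^2 = +1 or -1, so the coefficient of e_A in the preimage is (e_A)^2 * tr(M rho(e_A))/4.
Nonzero projections over blades of grade <= 2: e3: (e3)^2 = -1, tr(M rho(e3)) = 16/5, coefficient -4/5; e4: (e4)^2 = -1, tr(M rho(e4)) = 4, coefficient -1; e2 e3: (e2 e3)^2 = -1, tr(M rho(e2 e3)) = 24, coefficient -6; e3 e4: (e3 e4)^2 = -1, tr(M rho(e3 e4)) = 28/3, coefficient -7/3. Every other blade of grade <= 2 projects to 0.
Answer: -4/5*e3 - e4 - 6*e2 e3 - 7/3*e3 e4


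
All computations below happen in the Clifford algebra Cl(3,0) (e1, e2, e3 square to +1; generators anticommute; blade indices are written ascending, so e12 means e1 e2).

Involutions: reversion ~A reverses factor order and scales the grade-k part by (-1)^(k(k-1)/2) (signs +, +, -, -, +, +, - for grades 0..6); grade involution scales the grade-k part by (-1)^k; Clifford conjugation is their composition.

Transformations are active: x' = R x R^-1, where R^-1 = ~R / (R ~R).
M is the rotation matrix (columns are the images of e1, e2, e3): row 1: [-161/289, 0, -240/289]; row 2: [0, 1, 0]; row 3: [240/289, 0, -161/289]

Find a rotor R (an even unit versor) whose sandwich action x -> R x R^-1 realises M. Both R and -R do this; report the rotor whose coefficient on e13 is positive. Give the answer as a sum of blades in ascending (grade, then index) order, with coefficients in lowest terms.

Method: write R = a + b12*e12 + b13*e13 + b23*e23 with a^2 + b12^2 + b13^2 + b23^2 = 1 (so R^-1 = ~R). Expanding the columns R e_j ~R gives tr M = 4a^2 - 1 and, from the antisymmetric part, M21 - M12 = -4a*b12, M13 - M31 = 4a*b13, M32 - M23 = -4a*b23.
Here tr M = -33/289, so a^2 = (1 + tr M)/4 = 64/289 and a = ±8/17. Taking a = 8/17: M21 - M12 = 0, M13 - M31 = -480/289, M32 - M23 = 0, giving b12 = 0, b13 = -15/17, b23 = 0, i.e. R = 8/17 - 15/17*e13.
Its e13 coefficient is negative, so report the other preimage -R.
Answer: -8/17 + 15/17*e13. Key observation: the double cover Spin(3) -> SO(3) sends R and -R to the same matrix (trace -33/289 here), so the stated sign of the e13 coefficient is what selects one sheet.
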